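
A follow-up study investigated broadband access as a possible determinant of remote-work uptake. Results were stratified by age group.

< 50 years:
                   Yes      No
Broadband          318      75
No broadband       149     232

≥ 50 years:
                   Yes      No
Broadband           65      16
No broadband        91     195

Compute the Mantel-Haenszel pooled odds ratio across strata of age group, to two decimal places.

7.06

OR_MH = Σ(aᵢdᵢ/nᵢ) / Σ(bᵢcᵢ/nᵢ), where nᵢ is the stratum total.
Stratum 1 (< 50 years): n = 774; a·d/n = 318·232/774 = 95.3178; b·c/n = 75·149/774 = 14.4380
Stratum 2 (≥ 50 years): n = 367; a·d/n = 65·195/367 = 34.5368; b·c/n = 16·91/367 = 3.9673
OR_MH = (95.3178 + 34.5368) / (14.4380 + 3.9673) = 129.8546 / 18.4053 = 7.05529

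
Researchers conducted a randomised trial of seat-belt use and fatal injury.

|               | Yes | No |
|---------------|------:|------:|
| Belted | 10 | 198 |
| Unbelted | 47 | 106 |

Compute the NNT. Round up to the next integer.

4

Risk in treated group = 10/208 = 0.04808; risk in control = 47/153 = 0.30719.
Absolute risk reduction = 0.30719 − 0.04808 = 0.25911
NNT = 1 / ARR = 1 / 0.25911 = 3.859 → round up → 4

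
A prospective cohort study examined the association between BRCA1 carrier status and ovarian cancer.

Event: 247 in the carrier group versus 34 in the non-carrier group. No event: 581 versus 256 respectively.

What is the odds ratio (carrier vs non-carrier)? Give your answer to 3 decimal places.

From the description: a = 247, b = 581, c = 34, d = 256.
OR = (a·d)/(b·c) = (247 × 256) / (581 × 34) = 63232 / 19754 = 3.20097
The odds of ovarian cancer are about 3.20 times as high in the carrier group.

3.201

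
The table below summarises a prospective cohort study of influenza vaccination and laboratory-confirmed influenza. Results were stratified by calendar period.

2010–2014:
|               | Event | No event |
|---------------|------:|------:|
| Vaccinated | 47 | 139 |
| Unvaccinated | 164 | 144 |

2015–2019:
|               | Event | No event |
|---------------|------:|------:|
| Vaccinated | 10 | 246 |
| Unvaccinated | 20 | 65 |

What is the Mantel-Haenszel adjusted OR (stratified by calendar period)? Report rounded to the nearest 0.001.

OR_MH = Σ(aᵢdᵢ/nᵢ) / Σ(bᵢcᵢ/nᵢ), where nᵢ is the stratum total.
Stratum 1 (2010–2014): n = 494; a·d/n = 47·144/494 = 13.7004; b·c/n = 139·164/494 = 46.1457
Stratum 2 (2015–2019): n = 341; a·d/n = 10·65/341 = 1.9062; b·c/n = 246·20/341 = 14.4282
OR_MH = (13.7004 + 1.9062) / (46.1457 + 14.4282) = 15.6066 / 60.5739 = 0.25765

0.258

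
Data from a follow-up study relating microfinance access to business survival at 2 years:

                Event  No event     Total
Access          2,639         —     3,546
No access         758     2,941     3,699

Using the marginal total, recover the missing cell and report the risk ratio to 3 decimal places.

3.632

The missing cell is in the exposed row: 3546 − 2639 = 907.
So a = 2639, b = 907, c = 758, d = 2941.
RR = [a/(a+b)] / [c/(c+d)] = (2639/3546) / (758/3699) = 0.74422/0.20492 = 3.63175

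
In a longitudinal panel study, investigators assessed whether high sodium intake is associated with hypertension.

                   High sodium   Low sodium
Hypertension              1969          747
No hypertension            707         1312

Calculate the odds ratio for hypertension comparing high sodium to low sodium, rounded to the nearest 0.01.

Reading the table with exposure as columns: a = 1969 (High sodium, case), b = 707 (High sodium, non-case), c = 747 (Low sodium, case), d = 1312.
OR = (a·d)/(b·c) = (1969 × 1312) / (707 × 747) = 2583328 / 528129 = 4.89147
The odds of hypertension are about 4.89 times as high in the high sodium group.

4.89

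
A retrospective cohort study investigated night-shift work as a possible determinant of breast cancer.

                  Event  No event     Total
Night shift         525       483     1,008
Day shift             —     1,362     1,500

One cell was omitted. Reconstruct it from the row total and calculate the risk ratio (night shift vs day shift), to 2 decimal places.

5.66

The missing cell is in the unexposed row: 1500 − 1362 = 138.
So a = 525, b = 483, c = 138, d = 1362.
RR = [a/(a+b)] / [c/(c+d)] = (525/1008) / (138/1500) = 0.52083/0.09200 = 5.66123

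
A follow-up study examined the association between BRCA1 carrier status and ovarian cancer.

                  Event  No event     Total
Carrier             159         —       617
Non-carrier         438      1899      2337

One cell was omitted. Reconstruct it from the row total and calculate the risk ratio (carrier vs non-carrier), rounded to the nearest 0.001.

The missing cell is in the exposed row: 617 − 159 = 458.
So a = 159, b = 458, c = 438, d = 1899.
RR = [a/(a+b)] / [c/(c+d)] = (159/617) / (438/2337) = 0.25770/0.18742 = 1.37498

1.375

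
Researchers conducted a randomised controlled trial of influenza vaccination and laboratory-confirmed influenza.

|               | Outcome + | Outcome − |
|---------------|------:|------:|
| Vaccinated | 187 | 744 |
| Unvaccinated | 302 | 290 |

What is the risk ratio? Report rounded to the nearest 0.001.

Cells: a = 187, b = 744, c = 302, d = 290.
Risk in exposed = 187/931 = 0.20086; risk in unexposed = 302/592 = 0.51014.
RR = 0.20086 / 0.51014 = 0.39374
The risk is 61% lower among the exposed than among the unexposed.

0.394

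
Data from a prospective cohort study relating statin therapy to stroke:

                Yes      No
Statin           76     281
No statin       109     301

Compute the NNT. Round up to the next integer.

19

Risk in treated group = 76/357 = 0.21289; risk in control = 109/410 = 0.26585.
Absolute risk reduction = 0.26585 − 0.21289 = 0.05297
NNT = 1 / ARR = 1 / 0.05297 = 18.879 → round up → 19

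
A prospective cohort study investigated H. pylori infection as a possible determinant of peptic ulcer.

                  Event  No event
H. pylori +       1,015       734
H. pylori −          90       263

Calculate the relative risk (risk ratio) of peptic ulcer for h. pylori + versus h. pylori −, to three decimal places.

Cells: a = 1015, b = 734, c = 90, d = 263.
Risk in exposed = 1015/1749 = 0.58033; risk in unexposed = 90/353 = 0.25496.
RR = 0.58033 / 0.25496 = 2.27619
The risk among the exposed is 2.28 times that among the unexposed.

2.276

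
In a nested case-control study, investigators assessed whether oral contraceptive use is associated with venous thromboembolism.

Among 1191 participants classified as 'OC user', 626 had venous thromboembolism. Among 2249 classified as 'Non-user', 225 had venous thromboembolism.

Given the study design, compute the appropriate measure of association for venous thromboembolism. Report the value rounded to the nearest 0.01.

From the description: a = 626, b = 565, c = 225, d = 2024.
This is a nested case-control study: participants were sampled on outcome status, so risks in the source population cannot be estimated directly — relative risk is not valid here. The odds ratio is the appropriate measure.
OR = (a·d)/(b·c) = (626 × 2024) / (565 × 225) = 1267024 / 127125 = 9.96676

9.97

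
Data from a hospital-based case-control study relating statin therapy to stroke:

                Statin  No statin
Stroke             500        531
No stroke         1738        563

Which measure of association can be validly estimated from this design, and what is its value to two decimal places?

Reading the table with exposure as columns: a = 500 (Statin, case), b = 1738 (Statin, non-case), c = 531 (No statin, case), d = 563.
This is a hospital-based case-control study: participants were sampled on outcome status, so risks in the source population cannot be estimated directly — relative risk is not valid here. The odds ratio is the appropriate measure.
OR = (a·d)/(b·c) = (500 × 563) / (1738 × 531) = 281500 / 922878 = 0.30502

0.31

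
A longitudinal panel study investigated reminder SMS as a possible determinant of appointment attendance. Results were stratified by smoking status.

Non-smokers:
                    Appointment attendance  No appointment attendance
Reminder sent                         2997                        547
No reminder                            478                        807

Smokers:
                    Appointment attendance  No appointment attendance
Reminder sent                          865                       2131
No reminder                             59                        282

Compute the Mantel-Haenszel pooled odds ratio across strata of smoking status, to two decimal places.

6.25

OR_MH = Σ(aᵢdᵢ/nᵢ) / Σ(bᵢcᵢ/nᵢ), where nᵢ is the stratum total.
Stratum 1 (Non-smokers): n = 4829; a·d/n = 2997·807/4829 = 500.8447; b·c/n = 547·478/4829 = 54.1450
Stratum 2 (Smokers): n = 3337; a·d/n = 865·282/3337 = 73.0986; b·c/n = 2131·59/3337 = 37.6773
OR_MH = (500.8447 + 73.0986) / (54.1450 + 37.6773) = 573.9433 / 91.8222 = 6.25059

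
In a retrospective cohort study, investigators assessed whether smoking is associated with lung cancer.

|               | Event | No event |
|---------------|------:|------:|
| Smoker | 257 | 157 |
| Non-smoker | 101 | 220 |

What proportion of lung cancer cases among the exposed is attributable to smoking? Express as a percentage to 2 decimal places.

49.31

Cells: a = 257, b = 157, c = 101, d = 220.
Risk in exposed = 257/414 = 0.62077; risk in unexposed = 101/321 = 0.31464.
RR = 0.62077/0.31464 = 1.97295
AR% = (RR − 1)/RR × 100 = (1.97295 − 1)/1.97295 × 100 = 49.3145%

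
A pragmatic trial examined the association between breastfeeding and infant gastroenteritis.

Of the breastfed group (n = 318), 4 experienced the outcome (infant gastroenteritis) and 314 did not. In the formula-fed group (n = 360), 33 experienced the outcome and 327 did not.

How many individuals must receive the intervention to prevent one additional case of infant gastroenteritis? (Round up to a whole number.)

Risk in treated group = 4/318 = 0.01258; risk in control = 33/360 = 0.09167.
Absolute risk reduction = 0.09167 − 0.01258 = 0.07909
NNT = 1 / ARR = 1 / 0.07909 = 12.644 → round up → 13

13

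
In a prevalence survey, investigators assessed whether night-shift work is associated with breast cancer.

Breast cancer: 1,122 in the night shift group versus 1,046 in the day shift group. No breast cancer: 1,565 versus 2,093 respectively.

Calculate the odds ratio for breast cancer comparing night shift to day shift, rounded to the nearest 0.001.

1.435

From the description: a = 1122, b = 1565, c = 1046, d = 2093.
OR = (a·d)/(b·c) = (1122 × 2093) / (1565 × 1046) = 2348346 / 1636990 = 1.43455
The odds of breast cancer are about 1.43 times as high in the night shift group.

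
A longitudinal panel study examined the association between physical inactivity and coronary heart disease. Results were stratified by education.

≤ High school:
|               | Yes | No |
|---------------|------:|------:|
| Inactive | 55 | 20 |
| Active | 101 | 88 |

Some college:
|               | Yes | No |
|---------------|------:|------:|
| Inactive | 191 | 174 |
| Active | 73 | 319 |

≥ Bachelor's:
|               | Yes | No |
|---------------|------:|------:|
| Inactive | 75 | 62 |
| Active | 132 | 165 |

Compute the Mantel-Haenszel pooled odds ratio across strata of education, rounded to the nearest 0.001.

2.942

OR_MH = Σ(aᵢdᵢ/nᵢ) / Σ(bᵢcᵢ/nᵢ), where nᵢ is the stratum total.
Stratum 1 (≤ High school): n = 264; a·d/n = 55·88/264 = 18.3333; b·c/n = 20·101/264 = 7.6515
Stratum 2 (Some college): n = 757; a·d/n = 191·319/757 = 80.4875; b·c/n = 174·73/757 = 16.7794
Stratum 3 (≥ Bachelor's): n = 434; a·d/n = 75·165/434 = 28.5138; b·c/n = 62·132/434 = 18.8571
OR_MH = (18.3333 + 80.4875 + 28.5138) / (7.6515 + 16.7794 + 18.8571) = 127.3346 / 43.2881 = 2.94156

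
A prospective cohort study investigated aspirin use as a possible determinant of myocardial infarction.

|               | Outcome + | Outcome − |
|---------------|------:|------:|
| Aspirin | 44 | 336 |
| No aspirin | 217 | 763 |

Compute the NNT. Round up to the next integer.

10

Risk in treated group = 44/380 = 0.11579; risk in control = 217/980 = 0.22143.
Absolute risk reduction = 0.22143 − 0.11579 = 0.10564
NNT = 1 / ARR = 1 / 0.10564 = 9.466 → round up → 10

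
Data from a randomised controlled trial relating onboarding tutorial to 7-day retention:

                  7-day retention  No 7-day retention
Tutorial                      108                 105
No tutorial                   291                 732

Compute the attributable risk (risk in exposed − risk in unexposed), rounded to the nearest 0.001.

Cells: a = 108, b = 105, c = 291, d = 732.
Risk in exposed = 108/213 = 0.507042; risk in unexposed = 291/1023 = 0.284457.
Risk difference = 0.507042 − 0.284457 = 0.222585

0.223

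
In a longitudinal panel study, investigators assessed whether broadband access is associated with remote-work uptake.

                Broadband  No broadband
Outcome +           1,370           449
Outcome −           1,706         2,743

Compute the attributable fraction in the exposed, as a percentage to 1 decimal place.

Reading the table with exposure as columns: a = 1370 (Broadband, case), b = 1706 (Broadband, non-case), c = 449 (No broadband, case), d = 2743.
Risk in exposed = 1370/3076 = 0.44538; risk in unexposed = 449/3192 = 0.14066.
RR = 0.44538/0.14066 = 3.16629
AR% = (RR − 1)/RR × 100 = (3.16629 − 1)/3.16629 × 100 = 68.4173%

68.4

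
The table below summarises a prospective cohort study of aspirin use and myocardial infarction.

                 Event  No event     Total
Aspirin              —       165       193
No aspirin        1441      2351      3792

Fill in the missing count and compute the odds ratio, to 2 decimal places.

The missing cell is in the exposed row: 193 − 165 = 28.
So a = 28, b = 165, c = 1441, d = 2351.
OR = (a·d)/(b·c) = (28 × 2351) / (165 × 1441) = 65828 / 237765 = 0.27686

0.28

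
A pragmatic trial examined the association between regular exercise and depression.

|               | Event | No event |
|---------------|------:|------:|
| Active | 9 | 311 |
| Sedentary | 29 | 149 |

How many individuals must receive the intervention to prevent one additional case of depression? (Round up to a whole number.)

Risk in treated group = 9/320 = 0.02813; risk in control = 29/178 = 0.16292.
Absolute risk reduction = 0.16292 − 0.02813 = 0.13480
NNT = 1 / ARR = 1 / 0.13480 = 7.419 → round up → 8

8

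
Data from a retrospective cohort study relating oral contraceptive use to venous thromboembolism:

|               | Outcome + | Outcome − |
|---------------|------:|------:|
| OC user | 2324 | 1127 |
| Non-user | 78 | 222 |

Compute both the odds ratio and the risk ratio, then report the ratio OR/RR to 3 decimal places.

2.266

Cells: a = 2324, b = 1127, c = 78, d = 222.
OR = (2324·222)/(1127·78) = 515928/87906 = 5.86909
Risk in exposed = 2324/3451 = 0.67343; risk in unexposed = 78/300 = 0.26000; RR = 2.59011
OR/RR = 5.86909 / 2.59011 = 2.26596
The outcome is not rare, so the OR lies further from 1 than the RR.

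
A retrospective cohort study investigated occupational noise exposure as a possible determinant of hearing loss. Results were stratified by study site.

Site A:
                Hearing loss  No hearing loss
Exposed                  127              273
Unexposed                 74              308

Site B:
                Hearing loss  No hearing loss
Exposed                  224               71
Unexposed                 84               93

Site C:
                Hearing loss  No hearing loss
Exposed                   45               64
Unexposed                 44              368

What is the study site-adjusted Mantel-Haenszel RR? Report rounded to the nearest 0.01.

1.82

RR_MH = Σ(aᵢ·n₀ᵢ/nᵢ) / Σ(cᵢ·n₁ᵢ/nᵢ), with n₁ᵢ = aᵢ+bᵢ (exposed), n₀ᵢ = cᵢ+dᵢ (unexposed), nᵢ = n₁ᵢ+n₀ᵢ.
Stratum 1 (Site A): n₁ = 400, n₀ = 382, n = 782; a·n₀/n = 127·382/782 = 62.0384; c·n₁/n = 74·400/782 = 37.8517
Stratum 2 (Site B): n₁ = 295, n₀ = 177, n = 472; a·n₀/n = 224·177/472 = 84.0000; c·n₁/n = 84·295/472 = 52.5000
Stratum 3 (Site C): n₁ = 109, n₀ = 412, n = 521; a·n₀/n = 45·412/521 = 35.5854; c·n₁/n = 44·109/521 = 9.2054
RR_MH = (62.0384 + 84.0000 + 35.5854) / (37.8517 + 52.5000 + 9.2054) = 181.6238 / 99.5570 = 1.82432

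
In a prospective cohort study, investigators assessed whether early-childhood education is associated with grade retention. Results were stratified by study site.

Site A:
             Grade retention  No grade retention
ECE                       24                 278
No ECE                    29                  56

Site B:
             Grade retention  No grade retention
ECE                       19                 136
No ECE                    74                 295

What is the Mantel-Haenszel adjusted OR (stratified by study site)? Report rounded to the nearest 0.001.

0.354

OR_MH = Σ(aᵢdᵢ/nᵢ) / Σ(bᵢcᵢ/nᵢ), where nᵢ is the stratum total.
Stratum 1 (Site A): n = 387; a·d/n = 24·56/387 = 3.4729; b·c/n = 278·29/387 = 20.8320
Stratum 2 (Site B): n = 524; a·d/n = 19·295/524 = 10.6966; b·c/n = 136·74/524 = 19.2061
OR_MH = (3.4729 + 10.6966) / (20.8320 + 19.2061) = 14.1694 / 40.0381 = 0.35390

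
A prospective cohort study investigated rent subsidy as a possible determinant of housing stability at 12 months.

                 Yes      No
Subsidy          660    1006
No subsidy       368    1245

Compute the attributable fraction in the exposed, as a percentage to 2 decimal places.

42.41

Cells: a = 660, b = 1006, c = 368, d = 1245.
Risk in exposed = 660/1666 = 0.39616; risk in unexposed = 368/1613 = 0.22815.
RR = 0.39616/0.22815 = 1.73642
AR% = (RR − 1)/RR × 100 = (1.73642 − 1)/1.73642 × 100 = 42.4103%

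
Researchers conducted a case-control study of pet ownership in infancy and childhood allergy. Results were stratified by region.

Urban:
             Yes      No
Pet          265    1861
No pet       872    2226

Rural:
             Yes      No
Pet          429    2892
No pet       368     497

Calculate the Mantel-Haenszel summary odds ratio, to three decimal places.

0.290

OR_MH = Σ(aᵢdᵢ/nᵢ) / Σ(bᵢcᵢ/nᵢ), where nᵢ is the stratum total.
Stratum 1 (Urban): n = 5224; a·d/n = 265·2226/5224 = 112.9192; b·c/n = 1861·872/5224 = 310.6417
Stratum 2 (Rural): n = 4186; a·d/n = 429·497/4186 = 50.9348; b·c/n = 2892·368/4186 = 254.2418
OR_MH = (112.9192 + 50.9348) / (310.6417 + 254.2418) = 163.8540 / 564.8834 = 0.29007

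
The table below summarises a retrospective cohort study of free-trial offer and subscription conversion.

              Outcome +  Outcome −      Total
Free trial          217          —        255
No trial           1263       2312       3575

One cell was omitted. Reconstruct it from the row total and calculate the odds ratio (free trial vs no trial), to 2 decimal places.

The missing cell is in the exposed row: 255 − 217 = 38.
So a = 217, b = 38, c = 1263, d = 2312.
OR = (a·d)/(b·c) = (217 × 2312) / (38 × 1263) = 501704 / 47994 = 10.45347

10.45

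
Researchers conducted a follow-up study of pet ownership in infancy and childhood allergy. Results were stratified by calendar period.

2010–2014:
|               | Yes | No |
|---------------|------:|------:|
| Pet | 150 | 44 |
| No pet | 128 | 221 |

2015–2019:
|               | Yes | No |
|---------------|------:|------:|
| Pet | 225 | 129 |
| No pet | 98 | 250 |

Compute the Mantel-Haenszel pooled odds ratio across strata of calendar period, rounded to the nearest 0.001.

OR_MH = Σ(aᵢdᵢ/nᵢ) / Σ(bᵢcᵢ/nᵢ), where nᵢ is the stratum total.
Stratum 1 (2010–2014): n = 543; a·d/n = 150·221/543 = 61.0497; b·c/n = 44·128/543 = 10.3720
Stratum 2 (2015–2019): n = 702; a·d/n = 225·250/702 = 80.1282; b·c/n = 129·98/702 = 18.0085
OR_MH = (61.0497 + 80.1282) / (10.3720 + 18.0085) = 141.1779 / 28.3806 = 4.97446

4.974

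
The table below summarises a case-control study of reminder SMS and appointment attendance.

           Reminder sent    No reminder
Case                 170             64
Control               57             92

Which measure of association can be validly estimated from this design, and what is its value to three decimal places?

Reading the table with exposure as columns: a = 170 (Reminder sent, case), b = 57 (Reminder sent, non-case), c = 64 (No reminder, case), d = 92.
This is a case-control study: participants were sampled on outcome status, so risks in the source population cannot be estimated directly — relative risk is not valid here. The odds ratio is the appropriate measure.
OR = (a·d)/(b·c) = (170 × 92) / (57 × 64) = 15640 / 3648 = 4.28728

4.287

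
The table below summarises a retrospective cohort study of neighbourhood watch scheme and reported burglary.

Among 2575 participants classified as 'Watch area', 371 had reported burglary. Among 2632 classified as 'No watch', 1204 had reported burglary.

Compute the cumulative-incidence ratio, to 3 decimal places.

0.315

From the description: a = 371, b = 2204, c = 1204, d = 1428.
Risk in exposed = 371/2575 = 0.14408; risk in unexposed = 1204/2632 = 0.45745.
RR = 0.14408 / 0.45745 = 0.31496
The risk is 69% lower among the exposed than among the unexposed.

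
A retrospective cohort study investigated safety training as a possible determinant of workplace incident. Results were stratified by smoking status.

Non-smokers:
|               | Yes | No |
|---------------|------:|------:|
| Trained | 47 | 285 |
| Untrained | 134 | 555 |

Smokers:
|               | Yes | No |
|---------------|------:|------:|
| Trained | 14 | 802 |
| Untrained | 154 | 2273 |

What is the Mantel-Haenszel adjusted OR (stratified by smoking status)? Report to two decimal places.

0.47

OR_MH = Σ(aᵢdᵢ/nᵢ) / Σ(bᵢcᵢ/nᵢ), where nᵢ is the stratum total.
Stratum 1 (Non-smokers): n = 1021; a·d/n = 47·555/1021 = 25.5485; b·c/n = 285·134/1021 = 37.4045
Stratum 2 (Smokers): n = 3243; a·d/n = 14·2273/3243 = 9.8125; b·c/n = 802·154/3243 = 38.0845
OR_MH = (25.5485 + 9.8125) / (37.4045 + 38.0845) = 35.3610 / 75.4890 = 0.46843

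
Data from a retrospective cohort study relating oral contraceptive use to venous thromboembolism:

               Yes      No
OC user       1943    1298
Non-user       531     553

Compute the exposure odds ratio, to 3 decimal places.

Cells: a = 1943, b = 1298, c = 531, d = 553.
OR = (a·d)/(b·c) = (1943 × 553) / (1298 × 531) = 1074479 / 689238 = 1.55894
The odds of venous thromboembolism are about 1.56 times as high in the oc user group.

1.559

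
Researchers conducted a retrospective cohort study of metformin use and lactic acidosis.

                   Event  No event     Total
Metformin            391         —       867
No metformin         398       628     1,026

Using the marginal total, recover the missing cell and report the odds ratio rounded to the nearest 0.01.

The missing cell is in the exposed row: 867 − 391 = 476.
So a = 391, b = 476, c = 398, d = 628.
OR = (a·d)/(b·c) = (391 × 628) / (476 × 398) = 245548 / 189448 = 1.29612

1.30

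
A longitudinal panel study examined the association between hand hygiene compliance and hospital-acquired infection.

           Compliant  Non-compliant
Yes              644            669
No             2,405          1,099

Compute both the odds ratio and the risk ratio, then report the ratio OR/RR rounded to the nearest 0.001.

0.788

Reading the table with exposure as columns: a = 644 (Compliant, case), b = 2405 (Compliant, non-case), c = 669 (Non-compliant, case), d = 1099.
OR = (644·1099)/(2405·669) = 707756/1608945 = 0.43989
Risk in exposed = 644/3049 = 0.21122; risk in unexposed = 669/1768 = 0.37839; RR = 0.55819
OR/RR = 0.43989 / 0.55819 = 0.78806
The outcome is not rare, so the OR lies further from 1 than the RR.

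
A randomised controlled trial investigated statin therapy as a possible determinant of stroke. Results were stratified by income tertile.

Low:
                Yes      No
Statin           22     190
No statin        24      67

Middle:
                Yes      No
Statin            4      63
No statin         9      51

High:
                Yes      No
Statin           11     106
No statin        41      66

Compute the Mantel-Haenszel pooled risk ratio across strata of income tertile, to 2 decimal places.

RR_MH = Σ(aᵢ·n₀ᵢ/nᵢ) / Σ(cᵢ·n₁ᵢ/nᵢ), with n₁ᵢ = aᵢ+bᵢ (exposed), n₀ᵢ = cᵢ+dᵢ (unexposed), nᵢ = n₁ᵢ+n₀ᵢ.
Stratum 1 (Low): n₁ = 212, n₀ = 91, n = 303; a·n₀/n = 22·91/303 = 6.6073; c·n₁/n = 24·212/303 = 16.7921
Stratum 2 (Middle): n₁ = 67, n₀ = 60, n = 127; a·n₀/n = 4·60/127 = 1.8898; c·n₁/n = 9·67/127 = 4.7480
Stratum 3 (High): n₁ = 117, n₀ = 107, n = 224; a·n₀/n = 11·107/224 = 5.2545; c·n₁/n = 41·117/224 = 21.4152
RR_MH = (6.6073 + 1.8898 + 5.2545) / (16.7921 + 4.7480 + 21.4152) = 13.7515 / 42.9553 = 0.32013

0.32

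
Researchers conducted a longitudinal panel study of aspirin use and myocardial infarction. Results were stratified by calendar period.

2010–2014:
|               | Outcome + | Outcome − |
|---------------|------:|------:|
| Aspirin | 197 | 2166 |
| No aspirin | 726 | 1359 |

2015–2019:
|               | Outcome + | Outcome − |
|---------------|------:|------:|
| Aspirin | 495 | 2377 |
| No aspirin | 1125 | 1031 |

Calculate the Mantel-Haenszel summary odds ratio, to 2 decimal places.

OR_MH = Σ(aᵢdᵢ/nᵢ) / Σ(bᵢcᵢ/nᵢ), where nᵢ is the stratum total.
Stratum 1 (2010–2014): n = 4448; a·d/n = 197·1359/4448 = 60.1895; b·c/n = 2166·726/4448 = 353.5333
Stratum 2 (2015–2019): n = 5028; a·d/n = 495·1031/5028 = 101.5006; b·c/n = 2377·1125/5028 = 531.8467
OR_MH = (60.1895 + 101.5006) / (353.5333 + 531.8467) = 161.6901 / 885.3799 = 0.18262

0.18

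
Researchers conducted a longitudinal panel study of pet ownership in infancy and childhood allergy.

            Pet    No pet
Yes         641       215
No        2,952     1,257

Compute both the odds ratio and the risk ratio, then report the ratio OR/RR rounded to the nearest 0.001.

1.039

Reading the table with exposure as columns: a = 641 (Pet, case), b = 2952 (Pet, non-case), c = 215 (No pet, case), d = 1257.
OR = (641·1257)/(2952·215) = 805737/634680 = 1.26952
Risk in exposed = 641/3593 = 0.17840; risk in unexposed = 215/1472 = 0.14606; RR = 1.22143
OR/RR = 1.26952 / 1.22143 = 1.03937
The outcome is not rare, so the OR lies further from 1 than the RR.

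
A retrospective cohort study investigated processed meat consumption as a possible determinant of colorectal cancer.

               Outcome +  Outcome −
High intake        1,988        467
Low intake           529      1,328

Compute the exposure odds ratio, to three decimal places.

Cells: a = 1988, b = 467, c = 529, d = 1328.
OR = (a·d)/(b·c) = (1988 × 1328) / (467 × 529) = 2640064 / 247043 = 10.68666
The odds of colorectal cancer are about 10.69 times as high in the high intake group.

10.687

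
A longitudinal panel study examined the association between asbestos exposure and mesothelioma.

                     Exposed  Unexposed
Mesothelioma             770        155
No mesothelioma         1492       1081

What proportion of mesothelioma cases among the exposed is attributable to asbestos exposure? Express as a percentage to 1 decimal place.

Reading the table with exposure as columns: a = 770 (Exposed, case), b = 1492 (Exposed, non-case), c = 155 (Unexposed, case), d = 1081.
Risk in exposed = 770/2262 = 0.34041; risk in unexposed = 155/1236 = 0.12540.
RR = 0.34041/0.12540 = 2.71447
AR% = (RR − 1)/RR × 100 = (2.71447 − 1)/2.71447 × 100 = 63.1604%

63.2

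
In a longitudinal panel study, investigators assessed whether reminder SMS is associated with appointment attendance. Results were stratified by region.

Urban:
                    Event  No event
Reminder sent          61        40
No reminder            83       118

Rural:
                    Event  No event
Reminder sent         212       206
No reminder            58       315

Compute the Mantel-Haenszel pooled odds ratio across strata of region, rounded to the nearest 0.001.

OR_MH = Σ(aᵢdᵢ/nᵢ) / Σ(bᵢcᵢ/nᵢ), where nᵢ is the stratum total.
Stratum 1 (Urban): n = 302; a·d/n = 61·118/302 = 23.8344; b·c/n = 40·83/302 = 10.9934
Stratum 2 (Rural): n = 791; a·d/n = 212·315/791 = 84.4248; b·c/n = 206·58/791 = 15.1049
OR_MH = (23.8344 + 84.4248) / (10.9934 + 15.1049) = 108.2592 / 26.0983 = 4.14813

4.148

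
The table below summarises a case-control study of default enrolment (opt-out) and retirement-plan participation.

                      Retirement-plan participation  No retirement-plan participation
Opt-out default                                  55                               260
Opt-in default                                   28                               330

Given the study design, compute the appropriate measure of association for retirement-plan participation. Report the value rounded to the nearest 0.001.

2.493

Cells: a = 55, b = 260, c = 28, d = 330.
This is a case-control study: participants were sampled on outcome status, so risks in the source population cannot be estimated directly — relative risk is not valid here. The odds ratio is the appropriate measure.
OR = (a·d)/(b·c) = (55 × 330) / (260 × 28) = 18150 / 7280 = 2.49313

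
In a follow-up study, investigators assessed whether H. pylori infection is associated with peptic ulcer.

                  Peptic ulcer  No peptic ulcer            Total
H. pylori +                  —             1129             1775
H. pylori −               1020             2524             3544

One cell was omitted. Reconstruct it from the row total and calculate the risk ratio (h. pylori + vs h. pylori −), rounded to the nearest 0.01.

1.26

The missing cell is in the exposed row: 1775 − 1129 = 646.
So a = 646, b = 1129, c = 1020, d = 2524.
RR = [a/(a+b)] / [c/(c+d)] = (646/1775) / (1020/3544) = 0.36394/0.28781 = 1.26453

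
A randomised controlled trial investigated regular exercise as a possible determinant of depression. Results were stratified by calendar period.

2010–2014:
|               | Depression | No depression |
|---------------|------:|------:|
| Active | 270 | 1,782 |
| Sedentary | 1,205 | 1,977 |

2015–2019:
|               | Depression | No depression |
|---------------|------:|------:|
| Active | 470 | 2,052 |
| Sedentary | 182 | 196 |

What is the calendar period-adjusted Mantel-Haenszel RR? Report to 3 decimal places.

0.357

RR_MH = Σ(aᵢ·n₀ᵢ/nᵢ) / Σ(cᵢ·n₁ᵢ/nᵢ), with n₁ᵢ = aᵢ+bᵢ (exposed), n₀ᵢ = cᵢ+dᵢ (unexposed), nᵢ = n₁ᵢ+n₀ᵢ.
Stratum 1 (2010–2014): n₁ = 2052, n₀ = 3182, n = 5234; a·n₀/n = 270·3182/5234 = 164.1460; c·n₁/n = 1205·2052/5234 = 472.4226
Stratum 2 (2015–2019): n₁ = 2522, n₀ = 378, n = 2900; a·n₀/n = 470·378/2900 = 61.2621; c·n₁/n = 182·2522/2900 = 158.2772
RR_MH = (164.1460 + 61.2621) / (472.4226 + 158.2772) = 225.4080 / 630.6999 = 0.35739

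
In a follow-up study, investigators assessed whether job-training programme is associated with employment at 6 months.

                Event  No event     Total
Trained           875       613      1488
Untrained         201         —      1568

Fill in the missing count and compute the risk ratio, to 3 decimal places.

The missing cell is in the unexposed row: 1568 − 201 = 1367.
So a = 875, b = 613, c = 201, d = 1367.
RR = [a/(a+b)] / [c/(c+d)] = (875/1488) / (201/1568) = 0.58804/0.12819 = 4.58728

4.587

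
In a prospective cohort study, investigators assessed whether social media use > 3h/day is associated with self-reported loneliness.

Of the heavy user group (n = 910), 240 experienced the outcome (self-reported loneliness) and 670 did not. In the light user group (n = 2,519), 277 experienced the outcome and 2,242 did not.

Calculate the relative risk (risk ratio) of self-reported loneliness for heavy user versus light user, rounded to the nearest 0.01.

From the description: a = 240, b = 670, c = 277, d = 2242.
Risk in exposed = 240/910 = 0.26374; risk in unexposed = 277/2519 = 0.10996.
RR = 0.26374 / 0.10996 = 2.39838
The risk among the exposed is 2.40 times that among the unexposed.

2.40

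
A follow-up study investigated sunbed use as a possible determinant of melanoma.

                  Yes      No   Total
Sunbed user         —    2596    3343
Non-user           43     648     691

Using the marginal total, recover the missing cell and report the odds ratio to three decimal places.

The missing cell is in the exposed row: 3343 − 2596 = 747.
So a = 747, b = 2596, c = 43, d = 648.
OR = (a·d)/(b·c) = (747 × 648) / (2596 × 43) = 484056 / 111628 = 4.33633

4.336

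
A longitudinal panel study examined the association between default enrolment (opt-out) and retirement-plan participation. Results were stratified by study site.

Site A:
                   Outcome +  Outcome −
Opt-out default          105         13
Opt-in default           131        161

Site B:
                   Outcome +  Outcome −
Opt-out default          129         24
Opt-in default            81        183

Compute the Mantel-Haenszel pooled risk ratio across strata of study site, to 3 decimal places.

2.320

RR_MH = Σ(aᵢ·n₀ᵢ/nᵢ) / Σ(cᵢ·n₁ᵢ/nᵢ), with n₁ᵢ = aᵢ+bᵢ (exposed), n₀ᵢ = cᵢ+dᵢ (unexposed), nᵢ = n₁ᵢ+n₀ᵢ.
Stratum 1 (Site A): n₁ = 118, n₀ = 292, n = 410; a·n₀/n = 105·292/410 = 74.7805; c·n₁/n = 131·118/410 = 37.7024
Stratum 2 (Site B): n₁ = 153, n₀ = 264, n = 417; a·n₀/n = 129·264/417 = 81.6691; c·n₁/n = 81·153/417 = 29.7194
RR_MH = (74.7805 + 81.6691) / (37.7024 + 29.7194) = 156.4496 / 67.4219 = 2.32046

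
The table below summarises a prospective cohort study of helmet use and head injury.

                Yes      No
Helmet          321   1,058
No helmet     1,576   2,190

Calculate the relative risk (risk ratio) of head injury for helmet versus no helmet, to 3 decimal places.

Cells: a = 321, b = 1058, c = 1576, d = 2190.
Risk in exposed = 321/1379 = 0.23278; risk in unexposed = 1576/3766 = 0.41848.
RR = 0.23278 / 0.41848 = 0.55624
The risk is 44% lower among the exposed than among the unexposed.

0.556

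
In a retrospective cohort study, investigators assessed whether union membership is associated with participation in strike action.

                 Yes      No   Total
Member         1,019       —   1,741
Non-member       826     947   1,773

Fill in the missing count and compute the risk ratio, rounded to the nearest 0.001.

1.256

The missing cell is in the exposed row: 1741 − 1019 = 722.
So a = 1019, b = 722, c = 826, d = 947.
RR = [a/(a+b)] / [c/(c+d)] = (1019/1741) / (826/1773) = 0.58530/0.46588 = 1.25633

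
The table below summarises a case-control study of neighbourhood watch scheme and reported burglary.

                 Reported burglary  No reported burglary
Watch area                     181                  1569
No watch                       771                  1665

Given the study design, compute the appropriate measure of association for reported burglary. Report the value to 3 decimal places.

Cells: a = 181, b = 1569, c = 771, d = 1665.
This is a case-control study: participants were sampled on outcome status, so risks in the source population cannot be estimated directly — relative risk is not valid here. The odds ratio is the appropriate measure.
OR = (a·d)/(b·c) = (181 × 1665) / (1569 × 771) = 301365 / 1209699 = 0.24912

0.249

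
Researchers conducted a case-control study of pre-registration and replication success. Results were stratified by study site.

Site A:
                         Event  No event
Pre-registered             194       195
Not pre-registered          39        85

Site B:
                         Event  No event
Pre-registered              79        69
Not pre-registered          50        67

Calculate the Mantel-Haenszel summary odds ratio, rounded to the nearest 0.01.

1.87

OR_MH = Σ(aᵢdᵢ/nᵢ) / Σ(bᵢcᵢ/nᵢ), where nᵢ is the stratum total.
Stratum 1 (Site A): n = 513; a·d/n = 194·85/513 = 32.1442; b·c/n = 195·39/513 = 14.8246
Stratum 2 (Site B): n = 265; a·d/n = 79·67/265 = 19.9736; b·c/n = 69·50/265 = 13.0189
OR_MH = (32.1442 + 19.9736) / (14.8246 + 13.0189) = 52.1178 / 27.8434 = 1.87182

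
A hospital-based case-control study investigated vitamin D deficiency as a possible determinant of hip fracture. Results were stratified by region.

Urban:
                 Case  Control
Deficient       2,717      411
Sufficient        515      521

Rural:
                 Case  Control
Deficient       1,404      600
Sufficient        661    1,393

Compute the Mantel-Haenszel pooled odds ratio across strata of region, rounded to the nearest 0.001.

5.532

OR_MH = Σ(aᵢdᵢ/nᵢ) / Σ(bᵢcᵢ/nᵢ), where nᵢ is the stratum total.
Stratum 1 (Urban): n = 4164; a·d/n = 2717·521/4164 = 339.9512; b·c/n = 411·515/4164 = 50.8321
Stratum 2 (Rural): n = 4058; a·d/n = 1404·1393/4058 = 481.9547; b·c/n = 600·661/4058 = 97.7329
OR_MH = (339.9512 + 481.9547) / (50.8321 + 97.7329) = 821.9059 / 148.5650 = 5.53230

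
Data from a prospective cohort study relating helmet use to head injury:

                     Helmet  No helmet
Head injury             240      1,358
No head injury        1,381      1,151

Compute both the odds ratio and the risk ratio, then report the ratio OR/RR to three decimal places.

Reading the table with exposure as columns: a = 240 (Helmet, case), b = 1381 (Helmet, non-case), c = 1358 (No helmet, case), d = 1151.
OR = (240·1151)/(1381·1358) = 276240/1875398 = 0.14730
Risk in exposed = 240/1621 = 0.14806; risk in unexposed = 1358/2509 = 0.54125; RR = 0.27355
OR/RR = 0.14730 / 0.27355 = 0.53847
The outcome is not rare, so the OR lies further from 1 than the RR.

0.538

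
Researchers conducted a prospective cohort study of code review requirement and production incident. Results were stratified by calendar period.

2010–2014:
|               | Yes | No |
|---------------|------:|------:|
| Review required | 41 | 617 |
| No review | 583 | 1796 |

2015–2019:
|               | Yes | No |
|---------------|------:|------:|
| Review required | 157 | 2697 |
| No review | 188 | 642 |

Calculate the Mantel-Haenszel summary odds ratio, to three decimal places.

OR_MH = Σ(aᵢdᵢ/nᵢ) / Σ(bᵢcᵢ/nᵢ), where nᵢ is the stratum total.
Stratum 1 (2010–2014): n = 3037; a·d/n = 41·1796/3037 = 24.2463; b·c/n = 617·583/3037 = 118.4429
Stratum 2 (2015–2019): n = 3684; a·d/n = 157·642/3684 = 27.3599; b·c/n = 2697·188/3684 = 137.6319
OR_MH = (24.2463 + 27.3599) / (118.4429 + 137.6319) = 51.6062 / 256.0748 = 0.20153

0.202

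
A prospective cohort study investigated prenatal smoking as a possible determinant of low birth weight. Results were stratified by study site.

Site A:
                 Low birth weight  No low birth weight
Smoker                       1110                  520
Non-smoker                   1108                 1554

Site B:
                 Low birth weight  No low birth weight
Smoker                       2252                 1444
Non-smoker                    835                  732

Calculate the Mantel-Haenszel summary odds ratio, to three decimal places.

1.968

OR_MH = Σ(aᵢdᵢ/nᵢ) / Σ(bᵢcᵢ/nᵢ), where nᵢ is the stratum total.
Stratum 1 (Site A): n = 4292; a·d/n = 1110·1554/4292 = 401.8966; b·c/n = 520·1108/4292 = 134.2404
Stratum 2 (Site B): n = 5263; a·d/n = 2252·732/5263 = 313.2176; b·c/n = 1444·835/5263 = 229.0975
OR_MH = (401.8966 + 313.2176) / (134.2404 + 229.0975) = 715.1141 / 363.3379 = 1.96818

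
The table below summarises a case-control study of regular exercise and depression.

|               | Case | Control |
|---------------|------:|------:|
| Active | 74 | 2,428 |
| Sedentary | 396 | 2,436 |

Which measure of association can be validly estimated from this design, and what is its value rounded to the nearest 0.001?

0.187

Cells: a = 74, b = 2428, c = 396, d = 2436.
This is a case-control study: participants were sampled on outcome status, so risks in the source population cannot be estimated directly — relative risk is not valid here. The odds ratio is the appropriate measure.
OR = (a·d)/(b·c) = (74 × 2436) / (2428 × 396) = 180264 / 961488 = 0.18748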